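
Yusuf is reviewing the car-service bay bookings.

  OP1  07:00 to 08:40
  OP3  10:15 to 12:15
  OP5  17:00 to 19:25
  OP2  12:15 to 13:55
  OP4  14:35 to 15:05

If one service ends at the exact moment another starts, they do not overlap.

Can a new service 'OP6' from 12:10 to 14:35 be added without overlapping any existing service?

No — it overlaps OP2, OP3

OP1: ends 08:40 at or before OP6 starts 12:10 → clear.
OP3: starts 10:15 before OP6 ends 14:35, and ends 12:15 after OP6 starts 12:10 → overlap.
OP2: starts 12:15 before OP6 ends 14:35, and ends 13:55 after OP6 starts 12:10 → overlap.
OP4: starts 14:35 at or after OP6 ends 14:35 → clear.
OP5: starts 17:00 at or after OP6 ends 14:35 → clear.
OP6 overlaps OP2, OP3.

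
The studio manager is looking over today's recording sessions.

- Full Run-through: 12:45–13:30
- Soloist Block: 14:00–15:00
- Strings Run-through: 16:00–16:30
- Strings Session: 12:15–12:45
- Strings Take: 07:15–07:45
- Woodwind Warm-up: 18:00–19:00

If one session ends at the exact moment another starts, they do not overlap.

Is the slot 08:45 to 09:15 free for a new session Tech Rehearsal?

Yes — the slot is free

Strings Take: ends 07:45 at or before Tech Rehearsal starts 08:45 → clear.
Strings Session: starts 12:15 at or after Tech Rehearsal ends 09:15 → clear.
Full Run-through: starts 12:45 at or after Tech Rehearsal ends 09:15 → clear.
Soloist Block: starts 14:00 at or after Tech Rehearsal ends 09:15 → clear.
Strings Run-through: starts 16:00 at or after Tech Rehearsal ends 09:15 → clear.
Woodwind Warm-up: starts 18:00 at or after Tech Rehearsal ends 09:15 → clear.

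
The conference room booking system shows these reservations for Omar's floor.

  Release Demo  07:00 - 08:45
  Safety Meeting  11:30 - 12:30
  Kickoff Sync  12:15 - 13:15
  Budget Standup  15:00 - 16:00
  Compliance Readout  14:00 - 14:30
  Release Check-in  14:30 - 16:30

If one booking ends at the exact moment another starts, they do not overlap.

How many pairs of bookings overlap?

2

Sorted by start: Release Demo, Safety Meeting, Kickoff Sync, Compliance Readout, Release Check-in, Budget Standup.
Safety Meeting starts after Release Demo ends; Release Demo is clear from here.
Kickoff Sync starts before Safety Meeting ends → Safety Meeting and Kickoff Sync overlap.
Compliance Readout starts after Safety Meeting ends; Safety Meeting is clear from here.
Compliance Readout starts after Kickoff Sync ends; Kickoff Sync is clear from here.
Release Check-in starts exactly when Compliance Readout ends (back-to-back, no overlap); Compliance Readout is clear from here.
Budget Standup starts before Release Check-in ends → Release Check-in and Budget Standup overlap.
Overlapping pairs: Budget Standup & Release Check-in, Kickoff Sync & Safety Meeting — 2 in total.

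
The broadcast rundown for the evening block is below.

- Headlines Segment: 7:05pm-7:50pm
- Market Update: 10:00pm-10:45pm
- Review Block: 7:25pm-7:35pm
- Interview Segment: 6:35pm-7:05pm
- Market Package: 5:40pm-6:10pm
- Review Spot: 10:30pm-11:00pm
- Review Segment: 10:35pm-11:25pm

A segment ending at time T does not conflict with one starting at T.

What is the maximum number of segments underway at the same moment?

3

Walk through starts and ends in time order (an end at T is processed before a start at T):
5:40pm start Market Package → 1
6:10pm end Market Package → 0
6:35pm start Interview Segment → 1
7:05pm end Interview Segment → 0
7:05pm start Headlines Segment → 1
7:25pm start Review Block → 2
7:35pm end Review Block → 1
7:50pm end Headlines Segment → 0
10:00pm start Market Update → 1
10:30pm start Review Spot → 2
10:35pm start Review Segment → 3
10:45pm end Market Update → 2
11:00pm end Review Spot → 1
11:25pm end Review Segment → 0
Peak is 3, at 10:35pm (Market Update, Review Segment, Review Spot).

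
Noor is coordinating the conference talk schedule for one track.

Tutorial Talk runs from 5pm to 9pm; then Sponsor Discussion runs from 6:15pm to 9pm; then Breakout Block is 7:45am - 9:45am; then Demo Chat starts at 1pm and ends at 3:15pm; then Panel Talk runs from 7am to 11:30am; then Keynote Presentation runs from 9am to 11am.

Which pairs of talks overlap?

Check each pair: they overlap iff neither finishes before the other starts.
Sorted by start: Panel Talk, Breakout Block, Keynote Presentation, Demo Chat, Tutorial Talk, Sponsor Discussion.
Breakout Block starts before Panel Talk ends → Panel Talk and Breakout Block overlap.
Keynote Presentation starts before Panel Talk ends → Panel Talk and Keynote Presentation overlap.
Demo Chat starts after Panel Talk ends, so nothing later overlaps Panel Talk either.
Keynote Presentation starts before Breakout Block ends → Breakout Block and Keynote Presentation overlap.
Demo Chat starts after Breakout Block ends, so nothing later overlaps Breakout Block either.
Demo Chat starts after Keynote Presentation ends, so nothing later overlaps Keynote Presentation either.
Tutorial Talk starts after Demo Chat ends, so nothing later overlaps Demo Chat either.
Sponsor Discussion starts before Tutorial Talk ends → Tutorial Talk and Sponsor Discussion overlap.

Breakout Block & Keynote Presentation, Breakout Block & Panel Talk, Keynote Presentation & Panel Talk, Sponsor Discussion & Tutorial Talk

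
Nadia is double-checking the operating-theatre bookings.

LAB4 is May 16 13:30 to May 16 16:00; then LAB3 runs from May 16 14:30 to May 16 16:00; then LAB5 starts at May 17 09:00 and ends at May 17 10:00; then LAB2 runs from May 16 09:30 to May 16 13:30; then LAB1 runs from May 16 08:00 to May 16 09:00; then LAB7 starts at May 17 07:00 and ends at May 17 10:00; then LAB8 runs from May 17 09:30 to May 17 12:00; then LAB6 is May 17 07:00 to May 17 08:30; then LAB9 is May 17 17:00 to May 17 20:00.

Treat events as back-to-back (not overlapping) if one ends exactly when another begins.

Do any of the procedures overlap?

Yes

Sorted by start: LAB1, LAB2, LAB4, LAB3, LAB6, LAB7, LAB5, LAB8, LAB9.
LAB2 starts after LAB1 ends, so nothing later overlaps LAB1 either.
LAB4 starts exactly when LAB2 ends (back-to-back, no overlap), so nothing later overlaps LAB2 either.
LAB3 starts before LAB4 ends → LAB4 and LAB3 overlap.
That's a conflict, so the schedule is not conflict-free.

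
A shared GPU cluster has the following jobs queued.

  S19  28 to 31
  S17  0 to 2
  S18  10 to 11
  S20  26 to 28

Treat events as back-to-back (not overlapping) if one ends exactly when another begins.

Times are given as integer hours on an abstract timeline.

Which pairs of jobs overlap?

Sorted by start: S17, S18, S20, S19.
S18 starts after S17 ends, so S17 has no further overlaps.
S20 starts after S18 ends, so S18 has no further overlaps.
S19 starts exactly when S20 ends (back-to-back, no overlap).

no conflicts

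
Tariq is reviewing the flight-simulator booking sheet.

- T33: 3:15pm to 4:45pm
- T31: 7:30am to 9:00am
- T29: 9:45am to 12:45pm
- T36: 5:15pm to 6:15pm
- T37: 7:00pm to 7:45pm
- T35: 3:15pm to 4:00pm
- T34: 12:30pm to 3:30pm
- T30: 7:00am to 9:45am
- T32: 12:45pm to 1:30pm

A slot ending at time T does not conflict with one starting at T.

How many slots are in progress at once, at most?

3

Sweep the timeline, counting +1 at each start and −1 at each end (ends before starts at a tie):
7:00am start T30 → 1
7:30am start T31 → 2
9:00am end T31 → 1
9:45am end T30 → 0
9:45am start T29 → 1
12:30pm start T34 → 2
12:45pm end T29 → 1
12:45pm start T32 → 2
1:30pm end T32 → 1
3:15pm start T33 → 2
3:15pm start T35 → 3
3:30pm end T34 → 2
4:00pm end T35 → 1
4:45pm end T33 → 0
5:15pm start T36 → 1
6:15pm end T36 → 0
7:00pm start T37 → 1
7:45pm end T37 → 0
Peak is 3, at 3:15pm (T33, T34, T35).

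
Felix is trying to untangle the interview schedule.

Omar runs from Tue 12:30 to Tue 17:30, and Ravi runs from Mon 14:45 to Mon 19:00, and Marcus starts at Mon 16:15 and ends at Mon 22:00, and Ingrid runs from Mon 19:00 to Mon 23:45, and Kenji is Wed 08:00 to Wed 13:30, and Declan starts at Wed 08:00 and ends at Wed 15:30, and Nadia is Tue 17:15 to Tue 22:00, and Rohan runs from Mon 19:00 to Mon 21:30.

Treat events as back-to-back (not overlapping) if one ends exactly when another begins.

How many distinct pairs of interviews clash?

Sorted by start: Ravi, Marcus, Ingrid, Rohan, Omar, Nadia, Kenji, Declan.
Marcus starts before Ravi ends → Ravi and Marcus overlap.
Ingrid starts exactly when Ravi ends (back-to-back, no overlap), so Ravi has no further overlaps.
Ingrid starts before Marcus ends → Marcus and Ingrid overlap.
Rohan starts before Marcus ends → Marcus and Rohan overlap.
Omar starts after Marcus ends, so Marcus has no further overlaps.
Rohan starts before Ingrid ends → Ingrid and Rohan overlap.
Omar starts after Ingrid ends, so Ingrid has no further overlaps.
Omar starts after Rohan ends, so Rohan has no further overlaps.
Nadia starts before Omar ends → Omar and Nadia overlap.
Kenji starts after Omar ends, so Omar has no further overlaps.
Kenji starts after Nadia ends, so Nadia has no further overlaps.
Declan starts before Kenji ends → Kenji and Declan overlap.
Overlapping pairs: Declan & Kenji, Ingrid & Marcus, Ingrid & Rohan, Marcus & Ravi, Marcus & Rohan, Nadia & Omar — 6 in total.

6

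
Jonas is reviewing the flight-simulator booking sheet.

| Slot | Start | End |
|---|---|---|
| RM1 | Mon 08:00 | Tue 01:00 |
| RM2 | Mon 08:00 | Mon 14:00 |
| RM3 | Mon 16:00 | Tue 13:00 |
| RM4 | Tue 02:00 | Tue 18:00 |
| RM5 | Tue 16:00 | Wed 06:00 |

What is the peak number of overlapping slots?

Sweep the timeline, counting +1 at each start and −1 at each end (ends before starts at a tie):
Mon 08:00 start RM1 → 1
Mon 08:00 start RM2 → 2
Mon 14:00 end RM2 → 1
Mon 16:00 start RM3 → 2
Tue 01:00 end RM1 → 1
Tue 02:00 start RM4 → 2
Tue 13:00 end RM3 → 1
Tue 16:00 start RM5 → 2
Tue 18:00 end RM4 → 1
Wed 06:00 end RM5 → 0
Peak is 2, at Mon 08:00 (RM1, RM2).

2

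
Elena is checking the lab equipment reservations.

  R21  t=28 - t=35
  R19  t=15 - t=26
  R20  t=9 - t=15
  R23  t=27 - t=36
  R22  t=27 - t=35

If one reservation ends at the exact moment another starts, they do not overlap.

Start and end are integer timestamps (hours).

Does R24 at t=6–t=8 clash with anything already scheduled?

No — it doesn't clash with anything

R20: starts t=9 at or after R24 ends t=8 → clear.
R19: starts t=15 at or after R24 ends t=8 → clear.
R22: starts t=27 at or after R24 ends t=8 → clear.
R23: starts t=27 at or after R24 ends t=8 → clear.
R21: starts t=28 at or after R24 ends t=8 → clear.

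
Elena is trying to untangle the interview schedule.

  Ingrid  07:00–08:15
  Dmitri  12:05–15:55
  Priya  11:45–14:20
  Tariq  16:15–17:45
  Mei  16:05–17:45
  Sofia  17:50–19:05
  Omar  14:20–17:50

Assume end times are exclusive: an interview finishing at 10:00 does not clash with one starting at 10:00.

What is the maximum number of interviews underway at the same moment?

3

Sweep the timeline, counting +1 at each start and −1 at each end (ends before starts at a tie):
07:00 start Ingrid → 1
08:15 end Ingrid → 0
11:45 start Priya → 1
12:05 start Dmitri → 2
14:20 end Priya → 1
14:20 start Omar → 2
15:55 end Dmitri → 1
16:05 start Mei → 2
16:15 start Tariq → 3
17:45 end Mei → 2
17:45 end Tariq → 1
17:50 end Omar → 0
17:50 start Sofia → 1
19:05 end Sofia → 0
Peak is 3, at 16:15 (Mei, Omar, Tariq).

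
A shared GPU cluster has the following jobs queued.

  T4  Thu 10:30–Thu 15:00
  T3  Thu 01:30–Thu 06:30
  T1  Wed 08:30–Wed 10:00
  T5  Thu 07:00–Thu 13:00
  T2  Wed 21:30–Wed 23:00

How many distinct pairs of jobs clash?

Sorted by start: T1, T2, T3, T5, T4.
T2 starts after T1 ends, so T1 has no further overlaps.
T3 starts after T2 ends, so T2 has no further overlaps.
T5 starts after T3 ends, so T3 has no further overlaps.
T4 starts before T5 ends → T5 and T4 overlap.
Overlapping pairs: T4 & T5 — 1 in total.

1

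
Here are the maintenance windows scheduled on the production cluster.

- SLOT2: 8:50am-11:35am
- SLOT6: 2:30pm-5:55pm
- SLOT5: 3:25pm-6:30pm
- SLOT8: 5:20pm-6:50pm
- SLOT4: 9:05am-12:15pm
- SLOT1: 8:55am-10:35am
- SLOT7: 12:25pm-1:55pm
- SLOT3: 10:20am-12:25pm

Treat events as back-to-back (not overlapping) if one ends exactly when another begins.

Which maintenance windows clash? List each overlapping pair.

Sorted by start: SLOT2, SLOT1, SLOT4, SLOT3, SLOT7, SLOT6, SLOT5, SLOT8.
SLOT1 starts before SLOT2 ends → SLOT2 and SLOT1 overlap.
SLOT4 starts before SLOT2 ends → SLOT2 and SLOT4 overlap.
SLOT3 starts before SLOT2 ends → SLOT2 and SLOT3 overlap.
SLOT7 starts after SLOT2 ends, so SLOT2 has no further overlaps.
SLOT4 starts before SLOT1 ends → SLOT1 and SLOT4 overlap.
SLOT3 starts before SLOT1 ends → SLOT1 and SLOT3 overlap.
SLOT7 starts after SLOT1 ends, so SLOT1 has no further overlaps.
SLOT3 starts before SLOT4 ends → SLOT4 and SLOT3 overlap.
SLOT7 starts after SLOT4 ends, so SLOT4 has no further overlaps.
SLOT7 starts exactly when SLOT3 ends (back-to-back, no overlap), so SLOT3 has no further overlaps.
SLOT6 starts after SLOT7 ends, so SLOT7 has no further overlaps.
SLOT5 starts before SLOT6 ends → SLOT6 and SLOT5 overlap.
SLOT8 starts before SLOT6 ends → SLOT6 and SLOT8 overlap.
SLOT8 starts before SLOT5 ends → SLOT5 and SLOT8 overlap.

SLOT1 & SLOT2, SLOT1 & SLOT3, SLOT1 & SLOT4, SLOT2 & SLOT3, SLOT2 & SLOT4, SLOT3 & SLOT4, SLOT5 & SLOT6, SLOT5 & SLOT8, SLOT6 & SLOT8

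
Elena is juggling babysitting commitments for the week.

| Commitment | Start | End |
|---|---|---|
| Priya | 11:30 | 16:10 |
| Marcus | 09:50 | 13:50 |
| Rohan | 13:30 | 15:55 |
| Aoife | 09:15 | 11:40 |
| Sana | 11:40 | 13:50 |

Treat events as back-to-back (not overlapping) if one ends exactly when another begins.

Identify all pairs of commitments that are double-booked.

Aoife & Marcus, Aoife & Priya, Marcus & Priya, Marcus & Rohan, Marcus & Sana, Priya & Rohan, Priya & Sana, Rohan & Sana

Sorted by start: Aoife, Marcus, Priya, Sana, Rohan.
Marcus starts before Aoife ends → Aoife and Marcus overlap.
Priya starts before Aoife ends → Aoife and Priya overlap.
Sana starts exactly when Aoife ends (back-to-back, no overlap), so Aoife has no further overlaps.
Priya starts before Marcus ends → Marcus and Priya overlap.
Sana starts before Marcus ends → Marcus and Sana overlap.
Rohan starts before Marcus ends → Marcus and Rohan overlap.
Sana starts before Priya ends → Priya and Sana overlap.
Rohan starts before Priya ends → Priya and Rohan overlap.
Rohan starts before Sana ends → Sana and Rohan overlap.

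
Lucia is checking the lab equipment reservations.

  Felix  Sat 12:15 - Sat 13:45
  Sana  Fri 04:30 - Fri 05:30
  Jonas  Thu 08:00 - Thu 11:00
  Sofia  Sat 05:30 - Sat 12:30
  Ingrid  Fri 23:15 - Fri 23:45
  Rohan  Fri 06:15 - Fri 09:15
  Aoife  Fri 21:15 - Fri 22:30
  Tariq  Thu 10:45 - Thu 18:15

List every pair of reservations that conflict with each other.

Felix & Sofia, Jonas & Tariq

Sorted by start: Jonas, Tariq, Sana, Rohan, Aoife, Ingrid, Sofia, Felix.
Tariq starts before Jonas ends → Jonas and Tariq overlap.
Sana starts after Jonas ends, so Jonas has no further overlaps.
Sana starts after Tariq ends, so Tariq has no further overlaps.
Rohan starts after Sana ends, so Sana has no further overlaps.
Aoife starts after Rohan ends, so Rohan has no further overlaps.
Ingrid starts after Aoife ends, so Aoife has no further overlaps.
Sofia starts after Ingrid ends, so Ingrid has no further overlaps.
Felix starts before Sofia ends → Sofia and Felix overlap.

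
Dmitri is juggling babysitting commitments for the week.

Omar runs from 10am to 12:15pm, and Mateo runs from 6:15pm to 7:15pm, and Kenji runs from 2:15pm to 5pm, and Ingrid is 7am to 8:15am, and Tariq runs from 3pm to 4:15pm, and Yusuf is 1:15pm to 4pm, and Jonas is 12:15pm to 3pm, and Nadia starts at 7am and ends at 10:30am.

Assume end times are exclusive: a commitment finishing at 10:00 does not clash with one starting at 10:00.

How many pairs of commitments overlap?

7

Check each pair: they overlap iff neither finishes before the other starts.
Sorted by start: Ingrid, Nadia, Omar, Jonas, Yusuf, Kenji, Tariq, Mateo.
Nadia starts before Ingrid ends → Ingrid and Nadia overlap.
Omar starts after Ingrid ends, so nothing later overlaps Ingrid either.
Omar starts before Nadia ends → Nadia and Omar overlap.
Jonas starts after Nadia ends, so nothing later overlaps Nadia either.
Jonas starts exactly when Omar ends (back-to-back, no overlap), so nothing later overlaps Omar either.
Yusuf starts before Jonas ends → Jonas and Yusuf overlap.
Kenji starts before Jonas ends → Jonas and Kenji overlap.
Tariq starts exactly when Jonas ends (back-to-back, no overlap), so nothing later overlaps Jonas either.
Kenji starts before Yusuf ends → Yusuf and Kenji overlap.
Tariq starts before Yusuf ends → Yusuf and Tariq overlap.
Mateo starts after Yusuf ends.
Tariq starts before Kenji ends → Kenji and Tariq overlap.
Mateo starts after Kenji ends.
Mateo starts after Tariq ends.
Overlapping pairs: Ingrid & Nadia, Jonas & Kenji, Jonas & Yusuf, Kenji & Tariq, Kenji & Yusuf, Nadia & Omar, Tariq & Yusuf — 7 in total.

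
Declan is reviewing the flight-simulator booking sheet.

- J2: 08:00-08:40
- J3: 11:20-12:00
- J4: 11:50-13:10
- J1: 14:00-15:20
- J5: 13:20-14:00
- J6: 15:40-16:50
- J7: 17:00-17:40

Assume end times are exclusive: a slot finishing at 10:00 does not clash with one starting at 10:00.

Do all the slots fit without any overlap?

Check each pair: they overlap iff neither finishes before the other starts.
Sorted by start: J2, J3, J4, J5, J1, J6, J7.
J3 starts after J2 ends — done with J2.
J4 starts before J3 ends → J3 and J4 overlap.
That's a conflict, so the schedule is not conflict-free.

No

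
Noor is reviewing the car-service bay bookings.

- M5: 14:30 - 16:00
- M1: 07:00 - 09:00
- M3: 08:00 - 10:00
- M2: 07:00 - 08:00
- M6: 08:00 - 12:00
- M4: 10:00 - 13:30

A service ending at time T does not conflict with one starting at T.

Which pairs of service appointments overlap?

M1 & M2, M1 & M3, M1 & M6, M3 & M6, M4 & M6

Sorted by start: M1, M2, M3, M6, M4, M5.
M2 starts before M1 ends → M1 and M2 overlap.
M3 starts before M1 ends → M1 and M3 overlap.
M6 starts before M1 ends → M1 and M6 overlap.
M4 starts after M1 ends, so nothing later overlaps M1 either.
M3 starts exactly when M2 ends (back-to-back, no overlap), so nothing later overlaps M2 either.
M6 starts before M3 ends → M3 and M6 overlap.
M4 starts exactly when M3 ends (back-to-back, no overlap), so nothing later overlaps M3 either.
M4 starts before M6 ends → M6 and M4 overlap.
M5 starts after M6 ends.
M5 starts after M4 ends.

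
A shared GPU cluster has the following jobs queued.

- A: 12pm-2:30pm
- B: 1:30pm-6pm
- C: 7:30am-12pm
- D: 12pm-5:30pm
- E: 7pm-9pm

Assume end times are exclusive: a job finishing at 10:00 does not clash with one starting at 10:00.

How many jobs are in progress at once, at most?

3

Sort all start/end points and keep a running count:
7:30am start C → 1
12pm end C → 0
12pm start A → 1
12pm start D → 2
1:30pm start B → 3
2:30pm end A → 2
5:30pm end D → 1
6pm end B → 0
7pm start E → 1
9pm end E → 0
Peak is 3, at 1:30pm (A, B, D).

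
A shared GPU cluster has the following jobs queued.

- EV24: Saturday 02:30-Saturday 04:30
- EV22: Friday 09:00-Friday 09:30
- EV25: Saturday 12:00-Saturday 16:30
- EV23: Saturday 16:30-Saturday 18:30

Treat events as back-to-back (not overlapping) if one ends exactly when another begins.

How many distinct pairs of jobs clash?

0

Sorted by start: EV22, EV24, EV25, EV23.
EV24 starts after EV22 ends; EV22 is clear from here.
EV25 starts after EV24 ends; EV24 is clear from here.
EV23 starts exactly when EV25 ends (back-to-back, no overlap).
No pair overlaps.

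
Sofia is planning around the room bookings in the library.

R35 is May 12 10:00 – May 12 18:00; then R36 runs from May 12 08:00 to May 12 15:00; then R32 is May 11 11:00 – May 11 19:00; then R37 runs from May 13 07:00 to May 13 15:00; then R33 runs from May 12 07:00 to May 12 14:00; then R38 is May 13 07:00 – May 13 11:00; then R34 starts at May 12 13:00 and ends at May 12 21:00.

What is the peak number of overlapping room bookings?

Sweep the timeline, counting +1 at each start and −1 at each end (ends before starts at a tie):
May 11 11:00 start R32 → 1
May 11 19:00 end R32 → 0
May 12 07:00 start R33 → 1
May 12 08:00 start R36 → 2
May 12 10:00 start R35 → 3
May 12 13:00 start R34 → 4
May 12 14:00 end R33 → 3
May 12 15:00 end R36 → 2
May 12 18:00 end R35 → 1
May 12 21:00 end R34 → 0
May 13 07:00 start R37 → 1
May 13 07:00 start R38 → 2
May 13 11:00 end R38 → 1
May 13 15:00 end R37 → 0
Peak is 4, at May 12 13:00 (R33, R34, R35, R36).

4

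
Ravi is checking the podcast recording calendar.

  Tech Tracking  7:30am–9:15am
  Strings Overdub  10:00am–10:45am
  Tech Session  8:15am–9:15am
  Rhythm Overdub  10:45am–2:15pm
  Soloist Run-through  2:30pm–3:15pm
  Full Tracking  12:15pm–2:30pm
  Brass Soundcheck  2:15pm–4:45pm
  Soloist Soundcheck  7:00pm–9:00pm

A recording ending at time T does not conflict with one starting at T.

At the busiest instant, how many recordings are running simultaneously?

Sweep the timeline, counting +1 at each start and −1 at each end (ends before starts at a tie):
7:30am start Tech Tracking → 1
8:15am start Tech Session → 2
9:15am end Tech Session → 1
9:15am end Tech Tracking → 0
10:00am start Strings Overdub → 1
10:45am end Strings Overdub → 0
10:45am start Rhythm Overdub → 1
12:15pm start Full Tracking → 2
2:15pm end Rhythm Overdub → 1
2:15pm start Brass Soundcheck → 2
2:30pm end Full Tracking → 1
2:30pm start Soloist Run-through → 2
3:15pm end Soloist Run-through → 1
4:45pm end Brass Soundcheck → 0
7:00pm start Soloist Soundcheck → 1
9:00pm end Soloist Soundcheck → 0
Peak is 2, at 8:15am (Tech Session, Tech Tracking).

2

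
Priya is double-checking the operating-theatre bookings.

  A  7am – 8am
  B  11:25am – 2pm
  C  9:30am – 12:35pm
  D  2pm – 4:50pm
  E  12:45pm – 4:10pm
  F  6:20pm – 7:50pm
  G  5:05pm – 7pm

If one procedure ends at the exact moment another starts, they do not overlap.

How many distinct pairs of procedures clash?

Sorted by start: A, C, B, E, D, G, F.
C starts after A ends — done with A.
B starts before C ends → C and B overlap.
E starts after C ends — done with C.
E starts before B ends → B and E overlap.
D starts exactly when B ends (back-to-back, no overlap) — done with B.
D starts before E ends → E and D overlap.
G starts after E ends — done with E.
G starts after D ends — done with D.
F starts before G ends → G and F overlap.
Overlapping pairs: B & C, B & E, D & E, F & G — 4 in total.

4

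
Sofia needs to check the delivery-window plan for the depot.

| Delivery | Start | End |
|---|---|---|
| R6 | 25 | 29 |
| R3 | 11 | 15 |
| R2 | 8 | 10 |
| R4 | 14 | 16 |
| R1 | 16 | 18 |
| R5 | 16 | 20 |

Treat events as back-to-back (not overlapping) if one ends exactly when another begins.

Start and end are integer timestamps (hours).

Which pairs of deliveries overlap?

R1 & R5, R3 & R4

Two intervals overlap when each starts before the other ends.
Sorted by start: R2, R3, R4, R1, R5, R6.
R3 starts after R2 ends, so nothing later overlaps R2 either.
R4 starts before R3 ends → R3 and R4 overlap.
R1 starts after R3 ends, so nothing later overlaps R3 either.
R1 starts exactly when R4 ends (back-to-back, no overlap), so nothing later overlaps R4 either.
R5 starts before R1 ends → R1 and R5 overlap.
R6 starts after R1 ends.
R6 starts after R5 ends.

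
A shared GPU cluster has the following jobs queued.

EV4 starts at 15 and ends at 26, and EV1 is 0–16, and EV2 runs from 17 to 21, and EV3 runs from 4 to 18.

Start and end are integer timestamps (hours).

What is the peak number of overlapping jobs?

3

Sort all start/end points and keep a running count:
0 start EV1 → 1
4 start EV3 → 2
15 start EV4 → 3
16 end EV1 → 2
17 start EV2 → 3
18 end EV3 → 2
21 end EV2 → 1
26 end EV4 → 0
Peak is 3, at 15 (EV1, EV3, EV4).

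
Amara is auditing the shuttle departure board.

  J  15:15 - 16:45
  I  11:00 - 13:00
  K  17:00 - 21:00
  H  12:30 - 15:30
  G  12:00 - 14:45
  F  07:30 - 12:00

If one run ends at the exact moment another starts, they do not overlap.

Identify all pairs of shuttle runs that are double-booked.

Sorted by start: F, I, G, H, J, K.
I starts before F ends → F and I overlap.
G starts exactly when F ends (back-to-back, no overlap), so nothing later overlaps F either.
G starts before I ends → I and G overlap.
H starts before I ends → I and H overlap.
J starts after I ends, so nothing later overlaps I either.
H starts before G ends → G and H overlap.
J starts after G ends, so nothing later overlaps G either.
J starts before H ends → H and J overlap.
K starts after H ends.
K starts after J ends.

F & I, G & H, G & I, H & I, H & J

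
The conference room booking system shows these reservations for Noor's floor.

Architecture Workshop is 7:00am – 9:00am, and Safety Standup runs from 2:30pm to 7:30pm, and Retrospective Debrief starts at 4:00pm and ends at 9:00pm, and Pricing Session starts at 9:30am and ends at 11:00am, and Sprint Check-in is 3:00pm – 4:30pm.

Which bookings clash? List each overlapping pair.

Retrospective Debrief & Safety Standup, Retrospective Debrief & Sprint Check-in, Safety Standup & Sprint Check-in

Sorted by start: Architecture Workshop, Pricing Session, Safety Standup, Sprint Check-in, Retrospective Debrief.
Pricing Session starts after Architecture Workshop ends, so Architecture Workshop has no further overlaps.
Safety Standup starts after Pricing Session ends, so Pricing Session has no further overlaps.
Sprint Check-in starts before Safety Standup ends → Safety Standup and Sprint Check-in overlap.
Retrospective Debrief starts before Safety Standup ends → Safety Standup and Retrospective Debrief overlap.
Retrospective Debrief starts before Sprint Check-in ends → Sprint Check-in and Retrospective Debrief overlap.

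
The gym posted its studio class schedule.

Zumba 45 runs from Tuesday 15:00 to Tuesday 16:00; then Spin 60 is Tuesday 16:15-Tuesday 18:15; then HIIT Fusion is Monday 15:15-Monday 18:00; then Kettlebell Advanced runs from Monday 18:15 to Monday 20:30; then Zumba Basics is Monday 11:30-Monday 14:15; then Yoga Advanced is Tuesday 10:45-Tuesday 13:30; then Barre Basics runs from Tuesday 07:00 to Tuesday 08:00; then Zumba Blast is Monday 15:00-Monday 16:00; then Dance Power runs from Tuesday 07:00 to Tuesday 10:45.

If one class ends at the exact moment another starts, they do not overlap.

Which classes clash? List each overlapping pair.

Barre Basics & Dance Power, HIIT Fusion & Zumba Blast

Sorted by start: Zumba Basics, Zumba Blast, HIIT Fusion, Kettlebell Advanced, Dance Power, Barre Basics, Yoga Advanced, Zumba 45, Spin 60.
Zumba Blast starts after Zumba Basics ends — done with Zumba Basics.
HIIT Fusion starts before Zumba Blast ends → Zumba Blast and HIIT Fusion overlap.
Kettlebell Advanced starts after Zumba Blast ends — done with Zumba Blast.
Kettlebell Advanced starts after HIIT Fusion ends — done with HIIT Fusion.
Dance Power starts after Kettlebell Advanced ends — done with Kettlebell Advanced.
Barre Basics starts before Dance Power ends → Dance Power and Barre Basics overlap.
Yoga Advanced starts exactly when Dance Power ends (back-to-back, no overlap) — done with Dance Power.
Yoga Advanced starts after Barre Basics ends — done with Barre Basics.
Zumba 45 starts after Yoga Advanced ends — done with Yoga Advanced.
Spin 60 starts after Zumba 45 ends.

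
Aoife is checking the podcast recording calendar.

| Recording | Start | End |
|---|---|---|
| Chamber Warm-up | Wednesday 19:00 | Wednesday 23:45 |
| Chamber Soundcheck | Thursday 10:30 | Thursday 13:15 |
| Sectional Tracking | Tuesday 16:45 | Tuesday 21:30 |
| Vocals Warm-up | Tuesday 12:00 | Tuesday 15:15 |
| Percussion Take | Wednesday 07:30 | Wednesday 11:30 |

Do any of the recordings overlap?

Sorted by start: Vocals Warm-up, Sectional Tracking, Percussion Take, Chamber Warm-up, Chamber Soundcheck.
Sectional Tracking starts after Vocals Warm-up ends — done with Vocals Warm-up.
Percussion Take starts after Sectional Tracking ends — done with Sectional Tracking.
Chamber Warm-up starts after Percussion Take ends — done with Percussion Take.
Chamber Soundcheck starts after Chamber Warm-up ends.
Every pair is clear; the schedule has no overlaps.

No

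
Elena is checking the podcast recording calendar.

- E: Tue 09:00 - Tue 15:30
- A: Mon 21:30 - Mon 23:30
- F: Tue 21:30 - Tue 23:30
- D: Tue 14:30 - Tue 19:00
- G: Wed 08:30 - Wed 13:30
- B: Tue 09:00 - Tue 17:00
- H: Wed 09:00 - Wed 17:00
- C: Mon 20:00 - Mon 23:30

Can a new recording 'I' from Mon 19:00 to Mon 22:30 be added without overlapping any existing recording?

No — it overlaps A, C

C: starts Mon 20:00 before I ends Mon 22:30, and ends Mon 23:30 after I starts Mon 19:00 → overlap.
A: starts Mon 21:30 before I ends Mon 22:30, and ends Mon 23:30 after I starts Mon 19:00 → overlap.
B: starts Tue 09:00 at or after I ends Mon 22:30 → clear.
E: starts Tue 09:00 at or after I ends Mon 22:30 → clear.
D: starts Tue 14:30 at or after I ends Mon 22:30 → clear.
F: starts Tue 21:30 at or after I ends Mon 22:30 → clear.
G: starts Wed 08:30 at or after I ends Mon 22:30 → clear.
H: starts Wed 09:00 at or after I ends Mon 22:30 → clear.
I overlaps A, C.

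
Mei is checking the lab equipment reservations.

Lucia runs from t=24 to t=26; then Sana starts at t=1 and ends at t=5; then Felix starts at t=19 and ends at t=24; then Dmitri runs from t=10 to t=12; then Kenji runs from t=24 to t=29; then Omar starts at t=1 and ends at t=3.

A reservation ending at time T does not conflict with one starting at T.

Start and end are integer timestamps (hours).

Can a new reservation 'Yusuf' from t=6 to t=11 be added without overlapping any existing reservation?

No — it overlaps Dmitri

Omar: ends t=3 at or before Yusuf starts t=6 → clear.
Sana: ends t=5 at or before Yusuf starts t=6 → clear.
Dmitri: starts t=10 before Yusuf ends t=11, and ends t=12 after Yusuf starts t=6 → overlap.
Felix: starts t=19 at or after Yusuf ends t=11 → clear.
Lucia: starts t=24 at or after Yusuf ends t=11 → clear.
Kenji: starts t=24 at or after Yusuf ends t=11 → clear.
Yusuf overlaps Dmitri.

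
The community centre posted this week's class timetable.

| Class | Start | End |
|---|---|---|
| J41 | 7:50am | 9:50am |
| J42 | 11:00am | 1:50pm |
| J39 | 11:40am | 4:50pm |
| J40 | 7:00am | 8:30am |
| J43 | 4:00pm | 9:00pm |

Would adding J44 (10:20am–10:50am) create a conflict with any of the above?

J40: ends 8:30am at or before J44 starts 10:20am → clear.
J41: ends 9:50am at or before J44 starts 10:20am → clear.
J42: starts 11:00am at or after J44 ends 10:50am → clear.
J39: starts 11:40am at or after J44 ends 10:50am → clear.
J43: starts 4:00pm at or after J44 ends 10:50am → clear.

No — it doesn't clash with anything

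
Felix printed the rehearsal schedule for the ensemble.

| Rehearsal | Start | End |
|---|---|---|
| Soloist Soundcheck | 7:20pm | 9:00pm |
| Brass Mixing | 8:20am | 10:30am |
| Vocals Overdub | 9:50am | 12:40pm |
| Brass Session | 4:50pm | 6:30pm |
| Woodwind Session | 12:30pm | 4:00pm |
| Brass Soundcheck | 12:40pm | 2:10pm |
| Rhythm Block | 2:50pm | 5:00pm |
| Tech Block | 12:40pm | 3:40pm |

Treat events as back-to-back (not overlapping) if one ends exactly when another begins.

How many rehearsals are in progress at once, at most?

Sweep the timeline, counting +1 at each start and −1 at each end (ends before starts at a tie):
8:20am start Brass Mixing → 1
9:50am start Vocals Overdub → 2
10:30am end Brass Mixing → 1
12:30pm start Woodwind Session → 2
12:40pm end Vocals Overdub → 1
12:40pm start Brass Soundcheck → 2
12:40pm start Tech Block → 3
2:10pm end Brass Soundcheck → 2
2:50pm start Rhythm Block → 3
3:40pm end Tech Block → 2
4:00pm end Woodwind Session → 1
4:50pm start Brass Session → 2
5:00pm end Rhythm Block → 1
6:30pm end Brass Session → 0
7:20pm start Soloist Soundcheck → 1
9:00pm end Soloist Soundcheck → 0
Peak is 3, at 12:40pm (Brass Soundcheck, Tech Block, Woodwind Session).

3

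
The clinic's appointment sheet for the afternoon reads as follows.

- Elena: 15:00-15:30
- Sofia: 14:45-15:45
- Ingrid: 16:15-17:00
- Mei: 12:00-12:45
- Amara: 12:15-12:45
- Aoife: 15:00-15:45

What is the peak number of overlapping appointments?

Walk through starts and ends in time order (an end at T is processed before a start at T):
12:00 start Mei → 1
12:15 start Amara → 2
12:45 end Amara → 1
12:45 end Mei → 0
14:45 start Sofia → 1
15:00 start Aoife → 2
15:00 start Elena → 3
15:30 end Elena → 2
15:45 end Aoife → 1
15:45 end Sofia → 0
16:15 start Ingrid → 1
17:00 end Ingrid → 0
Peak is 3, at 15:00 (Aoife, Elena, Sofia).

3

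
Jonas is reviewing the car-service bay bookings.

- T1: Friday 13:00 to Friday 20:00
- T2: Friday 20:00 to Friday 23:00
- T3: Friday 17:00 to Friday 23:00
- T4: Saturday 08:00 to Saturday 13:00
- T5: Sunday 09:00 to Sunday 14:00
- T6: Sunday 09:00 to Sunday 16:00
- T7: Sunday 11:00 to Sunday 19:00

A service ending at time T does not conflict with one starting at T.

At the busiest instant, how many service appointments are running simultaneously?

3

Sweep the timeline, counting +1 at each start and −1 at each end (ends before starts at a tie):
Friday 13:00 start T1 → 1
Friday 17:00 start T3 → 2
Friday 20:00 end T1 → 1
Friday 20:00 start T2 → 2
Friday 23:00 end T2 → 1
Friday 23:00 end T3 → 0
Saturday 08:00 start T4 → 1
Saturday 13:00 end T4 → 0
Sunday 09:00 start T5 → 1
Sunday 09:00 start T6 → 2
Sunday 11:00 start T7 → 3
Sunday 14:00 end T5 → 2
Sunday 16:00 end T6 → 1
Sunday 19:00 end T7 → 0
Peak is 3, at Sunday 11:00 (T5, T6, T7).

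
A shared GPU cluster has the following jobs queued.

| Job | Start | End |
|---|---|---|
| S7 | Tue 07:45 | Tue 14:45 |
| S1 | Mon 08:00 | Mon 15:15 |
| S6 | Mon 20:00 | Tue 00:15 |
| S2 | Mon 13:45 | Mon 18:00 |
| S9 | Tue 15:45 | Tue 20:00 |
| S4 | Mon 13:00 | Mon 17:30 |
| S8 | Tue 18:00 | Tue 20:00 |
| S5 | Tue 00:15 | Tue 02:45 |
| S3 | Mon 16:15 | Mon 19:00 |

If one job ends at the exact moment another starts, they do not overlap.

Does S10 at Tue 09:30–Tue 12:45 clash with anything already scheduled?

S1: ends Mon 15:15 at or before S10 starts Tue 09:30 → clear.
S4: ends Mon 17:30 at or before S10 starts Tue 09:30 → clear.
S2: ends Mon 18:00 at or before S10 starts Tue 09:30 → clear.
S3: ends Mon 19:00 at or before S10 starts Tue 09:30 → clear.
S6: ends Tue 00:15 at or before S10 starts Tue 09:30 → clear.
S5: ends Tue 02:45 at or before S10 starts Tue 09:30 → clear.
S7: starts Tue 07:45 before S10 ends Tue 12:45, and ends Tue 14:45 after S10 starts Tue 09:30 → overlap.
S9: starts Tue 15:45 at or after S10 ends Tue 12:45 → clear.
S8: starts Tue 18:00 at or after S10 ends Tue 12:45 → clear.
S10 overlaps S7.

Yes — it overlaps S7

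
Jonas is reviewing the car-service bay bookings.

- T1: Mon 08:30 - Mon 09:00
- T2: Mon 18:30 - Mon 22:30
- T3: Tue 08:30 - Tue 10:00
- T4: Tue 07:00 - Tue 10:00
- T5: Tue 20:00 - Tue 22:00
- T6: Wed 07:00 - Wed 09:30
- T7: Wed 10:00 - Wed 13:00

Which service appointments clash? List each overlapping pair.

T3 & T4

Two intervals overlap when each starts before the other ends.
Sorted by start: T1, T2, T4, T3, T5, T6, T7.
T2 starts after T1 ends — done with T1.
T4 starts after T2 ends — done with T2.
T3 starts before T4 ends → T4 and T3 overlap.
T5 starts after T4 ends — done with T4.
T5 starts after T3 ends — done with T3.
T6 starts after T5 ends — done with T5.
T7 starts after T6 ends.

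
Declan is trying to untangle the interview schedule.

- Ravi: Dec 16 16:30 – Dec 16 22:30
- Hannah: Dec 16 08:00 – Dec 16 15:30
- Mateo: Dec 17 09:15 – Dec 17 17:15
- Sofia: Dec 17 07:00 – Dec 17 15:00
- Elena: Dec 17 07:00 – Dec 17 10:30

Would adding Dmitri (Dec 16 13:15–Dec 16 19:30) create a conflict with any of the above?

Hannah: starts Dec 16 08:00 before Dmitri ends Dec 16 19:30, and ends Dec 16 15:30 after Dmitri starts Dec 16 13:15 → overlap.
Ravi: starts Dec 16 16:30 before Dmitri ends Dec 16 19:30, and ends Dec 16 22:30 after Dmitri starts Dec 16 13:15 → overlap.
Sofia: starts Dec 17 07:00 at or after Dmitri ends Dec 16 19:30 → clear.
Elena: starts Dec 17 07:00 at or after Dmitri ends Dec 16 19:30 → clear.
Mateo: starts Dec 17 09:15 at or after Dmitri ends Dec 16 19:30 → clear.
Dmitri overlaps Ravi, Hannah.

Yes — it overlaps Hannah, Ravi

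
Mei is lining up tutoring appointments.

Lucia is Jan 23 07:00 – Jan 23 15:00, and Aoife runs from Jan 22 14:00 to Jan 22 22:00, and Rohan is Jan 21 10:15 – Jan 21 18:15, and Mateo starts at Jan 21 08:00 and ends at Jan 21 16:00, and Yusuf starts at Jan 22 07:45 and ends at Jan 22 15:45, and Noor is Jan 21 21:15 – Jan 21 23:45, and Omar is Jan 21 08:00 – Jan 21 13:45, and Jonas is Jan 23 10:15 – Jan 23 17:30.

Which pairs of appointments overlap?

Aoife & Yusuf, Jonas & Lucia, Mateo & Omar, Mateo & Rohan, Omar & Rohan

Two intervals overlap when each starts before the other ends.
Sorted by start: Omar, Mateo, Rohan, Noor, Yusuf, Aoife, Lucia, Jonas.
Mateo starts before Omar ends → Omar and Mateo overlap.
Rohan starts before Omar ends → Omar and Rohan overlap.
Noor starts after Omar ends, so Omar has no further overlaps.
Rohan starts before Mateo ends → Mateo and Rohan overlap.
Noor starts after Mateo ends, so Mateo has no further overlaps.
Noor starts after Rohan ends, so Rohan has no further overlaps.
Yusuf starts after Noor ends, so Noor has no further overlaps.
Aoife starts before Yusuf ends → Yusuf and Aoife overlap.
Lucia starts after Yusuf ends, so Yusuf has no further overlaps.
Lucia starts after Aoife ends, so Aoife has no further overlaps.
Jonas starts before Lucia ends → Lucia and Jonas overlap.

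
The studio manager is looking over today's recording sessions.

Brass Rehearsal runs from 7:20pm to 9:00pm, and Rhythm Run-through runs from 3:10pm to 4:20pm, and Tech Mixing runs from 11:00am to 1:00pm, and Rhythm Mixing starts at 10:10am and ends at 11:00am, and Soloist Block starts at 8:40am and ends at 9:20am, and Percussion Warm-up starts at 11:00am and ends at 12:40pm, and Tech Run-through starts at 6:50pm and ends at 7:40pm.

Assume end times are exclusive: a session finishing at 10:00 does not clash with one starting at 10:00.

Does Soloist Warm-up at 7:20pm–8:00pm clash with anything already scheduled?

Yes — it overlaps Brass Rehearsal, Tech Run-through

Soloist Block: ends 9:20am at or before Soloist Warm-up starts 7:20pm → clear.
Rhythm Mixing: ends 11:00am at or before Soloist Warm-up starts 7:20pm → clear.
Tech Mixing: ends 1:00pm at or before Soloist Warm-up starts 7:20pm → clear.
Percussion Warm-up: ends 12:40pm at or before Soloist Warm-up starts 7:20pm → clear.
Rhythm Run-through: ends 4:20pm at or before Soloist Warm-up starts 7:20pm → clear.
Tech Run-through: starts 6:50pm before Soloist Warm-up ends 8:00pm, and ends 7:40pm after Soloist Warm-up starts 7:20pm → overlap.
Brass Rehearsal: starts 7:20pm before Soloist Warm-up ends 8:00pm, and ends 9:00pm after Soloist Warm-up starts 7:20pm → overlap.
Soloist Warm-up overlaps Tech Run-through, Brass Rehearsal.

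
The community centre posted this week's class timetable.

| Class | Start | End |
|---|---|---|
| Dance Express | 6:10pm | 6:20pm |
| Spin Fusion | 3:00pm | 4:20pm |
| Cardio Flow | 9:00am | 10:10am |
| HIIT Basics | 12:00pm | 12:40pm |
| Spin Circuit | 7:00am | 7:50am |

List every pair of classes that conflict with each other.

no overlapping pairs

Sorted by start: Spin Circuit, Cardio Flow, HIIT Basics, Spin Fusion, Dance Express.
Cardio Flow starts after Spin Circuit ends; Spin Circuit is clear from here.
HIIT Basics starts after Cardio Flow ends; Cardio Flow is clear from here.
Spin Fusion starts after HIIT Basics ends; HIIT Basics is clear from here.
Dance Express starts after Spin Fusion ends.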